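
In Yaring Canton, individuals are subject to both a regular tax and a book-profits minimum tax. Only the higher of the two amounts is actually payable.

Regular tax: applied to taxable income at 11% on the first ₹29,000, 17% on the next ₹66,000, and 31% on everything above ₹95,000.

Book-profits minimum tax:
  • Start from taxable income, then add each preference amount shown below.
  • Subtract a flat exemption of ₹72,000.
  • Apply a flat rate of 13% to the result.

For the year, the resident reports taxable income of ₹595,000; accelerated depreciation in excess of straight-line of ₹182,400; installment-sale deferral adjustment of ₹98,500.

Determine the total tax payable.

₹169,410

Book-profits minimum tax:
  Adjusted income: ₹595,000 + ₹182,400 + ₹98,500 = ₹875,900
  Less exemption ₹72,000 → base ₹803,900
  ₹803,900 × 13% = ₹104,507

Regular tax:
  ₹29,000 × 11% = ₹3,190
  ₹66,000 × 17% = ₹11,220
  ₹500,000 × 31% = ₹155,000
  → ₹169,410

₹169,410 > ₹104,507, so the regular tax governs.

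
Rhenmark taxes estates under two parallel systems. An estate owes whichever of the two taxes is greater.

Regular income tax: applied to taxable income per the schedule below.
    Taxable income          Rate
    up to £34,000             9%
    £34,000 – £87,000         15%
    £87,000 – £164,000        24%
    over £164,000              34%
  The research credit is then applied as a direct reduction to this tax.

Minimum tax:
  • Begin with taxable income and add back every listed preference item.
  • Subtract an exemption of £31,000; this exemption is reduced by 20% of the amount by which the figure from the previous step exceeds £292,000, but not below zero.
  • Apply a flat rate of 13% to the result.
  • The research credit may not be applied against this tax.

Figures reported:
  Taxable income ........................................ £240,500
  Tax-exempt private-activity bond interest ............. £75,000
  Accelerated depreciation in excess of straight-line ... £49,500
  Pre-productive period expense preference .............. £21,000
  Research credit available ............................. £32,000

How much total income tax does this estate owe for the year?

£48,594

Regular income tax:
  £34,000 × 9% = £3,060
  £53,000 × 15% = £7,950
  £77,000 × 24% = £18,480
  £76,500 × 34% = £26,010
  → £55,500
  Less research credit £32,000 → £23,500

Minimum tax:
  Adjusted income: £240,500 + £75,000 + £49,500 + £21,000 = £386,000
  Exemption: £31,000 − 20% × (£386,000 − £292,000) = £31,000 − £18,800 = £12,200
  Base: £386,000 − £12,200 = £373,800
  £373,800 × 13% = £48,594

£48,594 > £23,500, so the minimum tax is the binding amount.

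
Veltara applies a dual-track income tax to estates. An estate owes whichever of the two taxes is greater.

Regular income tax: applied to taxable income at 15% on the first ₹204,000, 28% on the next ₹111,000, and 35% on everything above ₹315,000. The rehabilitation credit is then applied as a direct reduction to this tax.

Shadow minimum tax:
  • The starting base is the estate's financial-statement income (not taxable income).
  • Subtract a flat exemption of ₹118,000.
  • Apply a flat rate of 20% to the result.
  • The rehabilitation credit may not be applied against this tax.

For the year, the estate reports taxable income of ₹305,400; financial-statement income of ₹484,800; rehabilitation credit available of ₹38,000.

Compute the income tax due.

Shadow minimum tax:
  Base (financial-statement income): ₹484,800
  Less exemption ₹118,000 → base ₹366,800
  ₹366,800 × 20% = ₹73,360

Regular income tax:
  ₹204,000 × 15% = ₹30,600
  ₹101,400 × 28% = ₹28,392
  → ₹58,992
  Less rehabilitation credit ₹38,000 → ₹20,992

₹73,360 > ₹20,992, so the shadow minimum tax is the binding amount.

₹73,360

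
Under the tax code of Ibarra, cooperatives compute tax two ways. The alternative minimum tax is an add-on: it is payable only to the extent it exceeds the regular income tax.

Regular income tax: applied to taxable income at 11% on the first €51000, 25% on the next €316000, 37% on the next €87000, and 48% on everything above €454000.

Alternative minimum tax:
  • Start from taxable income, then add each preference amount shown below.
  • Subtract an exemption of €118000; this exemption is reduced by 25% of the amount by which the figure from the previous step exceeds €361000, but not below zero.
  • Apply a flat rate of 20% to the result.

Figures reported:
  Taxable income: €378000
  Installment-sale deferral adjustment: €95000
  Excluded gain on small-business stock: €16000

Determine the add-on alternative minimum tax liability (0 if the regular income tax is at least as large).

Alternative minimum tax:
  Adjusted income: €378000 + €95000 + €16000 = €489000
  Exemption: €118000 − 25% × (€489000 − €361000) = €118000 − €32000 = €86000
  Base: €489000 − €86000 = €403000
  €403000 × 20% = €80600

Regular income tax:
  €51000 × 11% = €5610
  €316000 × 25% = €79000
  €11000 × 37% = €4070
  → €88680

€80600 ≤ €88680, so no add-on is due.

€0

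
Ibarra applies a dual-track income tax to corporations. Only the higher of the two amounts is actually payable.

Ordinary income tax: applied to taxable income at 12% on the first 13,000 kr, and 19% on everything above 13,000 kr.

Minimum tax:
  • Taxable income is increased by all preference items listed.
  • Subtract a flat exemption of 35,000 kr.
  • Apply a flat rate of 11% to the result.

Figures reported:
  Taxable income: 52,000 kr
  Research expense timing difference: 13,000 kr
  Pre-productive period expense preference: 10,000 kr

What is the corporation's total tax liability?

Ordinary income tax:
  13,000 kr × 12% = 1,560 kr
  39,000 kr × 19% = 7,410 kr
  → 8,970 kr

Minimum tax:
  Adjusted income: 52,000 kr + 13,000 kr + 10,000 kr = 75,000 kr
  Less exemption 35,000 kr → base 40,000 kr
  40,000 kr × 11% = 4,400 kr

8,970 kr > 4,400 kr, so the ordinary income tax governs.

8,970 kr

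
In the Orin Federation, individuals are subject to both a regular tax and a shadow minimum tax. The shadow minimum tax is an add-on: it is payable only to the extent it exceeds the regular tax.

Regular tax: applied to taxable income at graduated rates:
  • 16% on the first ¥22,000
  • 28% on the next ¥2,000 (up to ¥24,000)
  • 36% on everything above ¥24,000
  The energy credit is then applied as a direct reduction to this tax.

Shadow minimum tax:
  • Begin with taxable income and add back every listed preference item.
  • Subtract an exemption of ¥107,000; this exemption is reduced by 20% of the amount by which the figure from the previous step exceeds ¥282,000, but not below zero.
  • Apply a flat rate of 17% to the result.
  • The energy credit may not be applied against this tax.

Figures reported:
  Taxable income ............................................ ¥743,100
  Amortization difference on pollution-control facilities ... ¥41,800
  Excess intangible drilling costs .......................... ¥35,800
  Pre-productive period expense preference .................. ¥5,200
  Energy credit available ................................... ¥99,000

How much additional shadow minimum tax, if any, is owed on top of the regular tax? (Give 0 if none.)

¥0

Shadow minimum tax:
  Adjusted income: ¥743,100 + ¥41,800 + ¥35,800 + ¥5,200 = ¥825,900
  Exemption: 20% × (¥825,900 − ¥282,000) = ¥108,780 ≥ ¥107,000, so the exemption is fully phased out
  Base: ¥825,900 − ¥0 = ¥825,900
  ¥825,900 × 17% = ¥140,403

Regular tax:
  ¥22,000 × 16% = ¥3,520
  ¥2,000 × 28% = ¥560
  ¥719,100 × 36% = ¥258,876
  → ¥262,956
  Less energy credit ¥99,000 → ¥163,956

¥140,403 ≤ ¥163,956, so no add-on is due.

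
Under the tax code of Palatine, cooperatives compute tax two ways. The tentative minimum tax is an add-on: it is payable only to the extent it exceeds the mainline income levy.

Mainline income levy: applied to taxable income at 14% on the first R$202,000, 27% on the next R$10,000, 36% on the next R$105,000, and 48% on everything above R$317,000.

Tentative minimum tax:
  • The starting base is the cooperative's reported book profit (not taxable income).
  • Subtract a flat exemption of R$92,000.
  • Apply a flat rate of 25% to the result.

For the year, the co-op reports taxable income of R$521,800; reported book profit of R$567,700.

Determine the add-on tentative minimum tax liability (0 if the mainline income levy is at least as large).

R$0

Mainline income levy:
  R$202,000 × 14% = R$28,280
  R$10,000 × 27% = R$2,700
  R$105,000 × 36% = R$37,800
  R$204,800 × 48% = R$98,304
  → R$167,084

Tentative minimum tax:
  Base (reported book profit): R$567,700
  Less exemption R$92,000 → base R$475,700
  R$475,700 × 25% = R$118,925

R$118,925 ≤ R$167,084, so no add-on is due.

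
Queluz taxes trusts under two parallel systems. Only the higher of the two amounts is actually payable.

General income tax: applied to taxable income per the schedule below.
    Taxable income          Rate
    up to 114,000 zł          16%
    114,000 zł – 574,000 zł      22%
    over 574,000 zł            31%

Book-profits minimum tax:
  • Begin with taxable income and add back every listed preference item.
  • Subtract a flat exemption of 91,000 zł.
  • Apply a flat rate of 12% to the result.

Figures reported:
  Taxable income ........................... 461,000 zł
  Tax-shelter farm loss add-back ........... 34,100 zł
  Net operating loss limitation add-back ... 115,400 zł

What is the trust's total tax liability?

94,580 zł

Book-profits minimum tax:
  Adjusted income: 461,000 zł + 34,100 zł + 115,400 zł = 610,500 zł
  Less exemption 91,000 zł → base 519,500 zł
  519,500 zł × 12% = 62,340 zł

General income tax:
  114,000 zł × 16% = 18,240 zł
  347,000 zł × 22% = 76,340 zł
  → 94,580 zł

94,580 zł > 62,340 zł, so the general income tax governs.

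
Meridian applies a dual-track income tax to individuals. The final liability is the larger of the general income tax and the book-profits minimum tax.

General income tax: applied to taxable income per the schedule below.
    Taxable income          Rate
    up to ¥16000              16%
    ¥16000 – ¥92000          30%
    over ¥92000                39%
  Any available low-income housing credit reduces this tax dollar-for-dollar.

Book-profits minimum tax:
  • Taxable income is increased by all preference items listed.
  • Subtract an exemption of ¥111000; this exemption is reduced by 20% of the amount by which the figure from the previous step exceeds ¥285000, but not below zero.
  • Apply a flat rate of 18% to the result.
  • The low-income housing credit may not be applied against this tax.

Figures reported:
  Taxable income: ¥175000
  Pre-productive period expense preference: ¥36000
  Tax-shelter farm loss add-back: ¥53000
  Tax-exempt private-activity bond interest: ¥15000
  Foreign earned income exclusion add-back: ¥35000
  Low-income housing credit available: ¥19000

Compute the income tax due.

Book-profits minimum tax:
  Adjusted income: ¥175000 + ¥36000 + ¥53000 + ¥15000 + ¥35000 = ¥314000
  Exemption: ¥111000 − 20% × (¥314000 − ¥285000) = ¥111000 − ¥5800 = ¥105200
  Base: ¥314000 − ¥105200 = ¥208800
  ¥208800 × 18% = ¥37584

General income tax:
  ¥16000 × 16% = ¥2560
  ¥76000 × 30% = ¥22800
  ¥83000 × 39% = ¥32370
  → ¥57730
  Less low-income housing credit ¥19000 → ¥38730

¥38730 > ¥37584, so the general income tax governs.

¥38730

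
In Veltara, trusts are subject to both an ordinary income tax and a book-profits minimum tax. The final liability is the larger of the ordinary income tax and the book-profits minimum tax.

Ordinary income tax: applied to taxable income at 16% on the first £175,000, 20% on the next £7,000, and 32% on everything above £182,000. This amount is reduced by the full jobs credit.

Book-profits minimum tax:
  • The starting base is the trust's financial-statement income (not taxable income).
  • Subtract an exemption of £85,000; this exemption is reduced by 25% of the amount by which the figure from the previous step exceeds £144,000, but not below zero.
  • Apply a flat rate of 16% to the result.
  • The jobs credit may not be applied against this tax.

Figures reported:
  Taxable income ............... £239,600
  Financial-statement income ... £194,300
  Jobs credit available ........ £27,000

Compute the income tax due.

Ordinary income tax:
  £175,000 × 16% = £28,000
  £7,000 × 20% = £1,400
  £57,600 × 32% = £18,432
  → £47,832
  Less jobs credit £27,000 → £20,832

Book-profits minimum tax:
  Base (financial-statement income): £194,300
  Exemption: £85,000 − 25% × (£194,300 − £144,000) = £85,000 − £12,575 = £72,425
  Base: £194,300 − £72,425 = £121,875
  £121,875 × 16% = £19,500

£20,832 > £19,500, so the ordinary income tax governs.

£20,832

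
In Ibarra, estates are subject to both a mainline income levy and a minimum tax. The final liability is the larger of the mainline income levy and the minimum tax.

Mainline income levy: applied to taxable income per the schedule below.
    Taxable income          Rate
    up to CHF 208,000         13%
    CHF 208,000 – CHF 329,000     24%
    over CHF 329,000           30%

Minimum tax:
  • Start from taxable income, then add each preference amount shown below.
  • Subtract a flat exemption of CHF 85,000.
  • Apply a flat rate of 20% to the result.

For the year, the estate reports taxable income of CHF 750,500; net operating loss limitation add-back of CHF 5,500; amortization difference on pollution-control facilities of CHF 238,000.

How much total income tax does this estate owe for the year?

Mainline income levy:
  CHF 208,000 × 13% = CHF 27,040
  CHF 121,000 × 24% = CHF 29,040
  CHF 421,500 × 30% = CHF 126,450
  → CHF 182,530

Minimum tax:
  Adjusted income: CHF 750,500 + CHF 5,500 + CHF 238,000 = CHF 994,000
  Less exemption CHF 85,000 → base CHF 909,000
  CHF 909,000 × 20% = CHF 181,800

CHF 182,530 > CHF 181,800, so the mainline income levy governs.

CHF 182,530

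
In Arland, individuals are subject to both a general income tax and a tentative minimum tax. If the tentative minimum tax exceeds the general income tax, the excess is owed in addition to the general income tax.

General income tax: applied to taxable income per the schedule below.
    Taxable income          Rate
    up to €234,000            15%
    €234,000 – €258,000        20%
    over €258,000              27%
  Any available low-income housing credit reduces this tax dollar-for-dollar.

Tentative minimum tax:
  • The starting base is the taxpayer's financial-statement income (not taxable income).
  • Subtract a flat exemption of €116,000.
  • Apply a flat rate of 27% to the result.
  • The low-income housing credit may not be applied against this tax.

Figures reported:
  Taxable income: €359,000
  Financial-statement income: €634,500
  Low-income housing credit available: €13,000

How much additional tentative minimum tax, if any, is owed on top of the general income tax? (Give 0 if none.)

General income tax:
  €234,000 × 15% = €35,100
  €24,000 × 20% = €4,800
  €101,000 × 27% = €27,270
  → €67,170
  Less low-income housing credit €13,000 → €54,170

Tentative minimum tax:
  Base (financial-statement income): €634,500
  Less exemption €116,000 → base €518,500
  €518,500 × 27% = €139,995

Excess of tentative minimum tax over general income tax: €139,995 − €54,170 = €85,825.

€85,825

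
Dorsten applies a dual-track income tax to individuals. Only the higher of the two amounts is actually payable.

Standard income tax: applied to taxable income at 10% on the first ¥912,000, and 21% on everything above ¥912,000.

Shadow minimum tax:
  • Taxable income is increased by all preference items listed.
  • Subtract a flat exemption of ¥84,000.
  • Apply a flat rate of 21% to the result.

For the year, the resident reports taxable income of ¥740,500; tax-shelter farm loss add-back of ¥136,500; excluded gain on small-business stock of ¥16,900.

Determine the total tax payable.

Standard income tax:
  ¥740,500 × 10% = ¥74,050

Shadow minimum tax:
  Adjusted income: ¥740,500 + ¥136,500 + ¥16,900 = ¥893,900
  Less exemption ¥84,000 → base ¥809,900
  ¥809,900 × 21% = ¥170,079

¥170,079 > ¥74,050, so the shadow minimum tax is the binding amount.

¥170,079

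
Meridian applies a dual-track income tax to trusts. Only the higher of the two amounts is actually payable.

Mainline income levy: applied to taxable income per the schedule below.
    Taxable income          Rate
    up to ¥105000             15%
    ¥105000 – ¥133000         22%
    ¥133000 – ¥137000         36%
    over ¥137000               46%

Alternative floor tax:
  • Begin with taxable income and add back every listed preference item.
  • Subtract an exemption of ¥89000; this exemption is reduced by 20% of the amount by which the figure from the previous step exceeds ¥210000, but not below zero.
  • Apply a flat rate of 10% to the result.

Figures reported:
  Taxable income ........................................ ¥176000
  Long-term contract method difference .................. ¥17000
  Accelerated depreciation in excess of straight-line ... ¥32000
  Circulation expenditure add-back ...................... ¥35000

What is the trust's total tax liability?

Mainline income levy:
  ¥105000 × 15% = ¥15750
  ¥28000 × 22% = ¥6160
  ¥4000 × 36% = ¥1440
  ¥39000 × 46% = ¥17940
  → ¥41290

Alternative floor tax:
  Adjusted income: ¥176000 + ¥17000 + ¥32000 + ¥35000 = ¥260000
  Exemption: ¥89000 − 20% × (¥260000 − ¥210000) = ¥89000 − ¥10000 = ¥79000
  Base: ¥260000 − ¥79000 = ¥181000
  ¥181000 × 10% = ¥18100

¥41290 > ¥18100, so the mainline income levy governs.

¥41290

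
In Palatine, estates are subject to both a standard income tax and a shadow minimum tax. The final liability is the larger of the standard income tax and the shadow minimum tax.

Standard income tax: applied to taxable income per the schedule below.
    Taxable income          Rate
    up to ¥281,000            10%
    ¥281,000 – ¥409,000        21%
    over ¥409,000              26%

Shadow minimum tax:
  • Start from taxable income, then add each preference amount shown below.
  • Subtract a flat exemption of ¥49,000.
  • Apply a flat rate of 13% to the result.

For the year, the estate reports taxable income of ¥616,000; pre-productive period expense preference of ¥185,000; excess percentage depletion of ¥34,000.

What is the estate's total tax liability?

Standard income tax:
  ¥281,000 × 10% = ¥28,100
  ¥128,000 × 21% = ¥26,880
  ¥207,000 × 26% = ¥53,820
  → ¥108,800

Shadow minimum tax:
  Adjusted income: ¥616,000 + ¥185,000 + ¥34,000 = ¥835,000
  Less exemption ¥49,000 → base ¥786,000
  ¥786,000 × 13% = ¥102,180

¥108,800 > ¥102,180, so the standard income tax governs.

¥108,800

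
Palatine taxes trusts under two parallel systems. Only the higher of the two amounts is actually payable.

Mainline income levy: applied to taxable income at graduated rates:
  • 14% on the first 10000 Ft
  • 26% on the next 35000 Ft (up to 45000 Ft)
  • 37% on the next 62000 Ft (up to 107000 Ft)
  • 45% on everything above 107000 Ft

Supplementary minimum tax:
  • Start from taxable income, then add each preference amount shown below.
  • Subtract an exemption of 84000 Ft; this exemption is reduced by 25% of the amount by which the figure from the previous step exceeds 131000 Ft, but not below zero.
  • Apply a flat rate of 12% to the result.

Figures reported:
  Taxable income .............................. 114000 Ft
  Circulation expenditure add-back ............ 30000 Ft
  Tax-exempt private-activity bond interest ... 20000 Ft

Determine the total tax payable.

Mainline income levy:
  10000 Ft × 14% = 1400 Ft
  35000 Ft × 26% = 9100 Ft
  62000 Ft × 37% = 22940 Ft
  7000 Ft × 45% = 3150 Ft
  → 36590 Ft

Supplementary minimum tax:
  Adjusted income: 114000 Ft + 30000 Ft + 20000 Ft = 164000 Ft
  Exemption: 84000 Ft − 25% × (164000 Ft − 131000 Ft) = 84000 Ft − 8250 Ft = 75750 Ft
  Base: 164000 Ft − 75750 Ft = 88250 Ft
  88250 Ft × 12% = 10590 Ft

36590 Ft > 10590 Ft, so the mainline income levy governs.

36590 Ft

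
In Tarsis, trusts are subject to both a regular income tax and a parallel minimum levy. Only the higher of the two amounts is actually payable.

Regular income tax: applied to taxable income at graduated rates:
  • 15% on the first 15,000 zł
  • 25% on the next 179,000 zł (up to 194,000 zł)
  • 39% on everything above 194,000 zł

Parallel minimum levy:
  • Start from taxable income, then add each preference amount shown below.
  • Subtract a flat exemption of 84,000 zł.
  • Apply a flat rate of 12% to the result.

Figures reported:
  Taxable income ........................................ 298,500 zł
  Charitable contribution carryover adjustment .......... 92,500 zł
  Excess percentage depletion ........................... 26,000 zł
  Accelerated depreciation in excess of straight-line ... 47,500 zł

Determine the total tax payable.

87,755 zł

Parallel minimum levy:
  Adjusted income: 298,500 zł + 92,500 zł + 26,000 zł + 47,500 zł = 464,500 zł
  Less exemption 84,000 zł → base 380,500 zł
  380,500 zł × 12% = 45,660 zł

Regular income tax:
  15,000 zł × 15% = 2,250 zł
  179,000 zł × 25% = 44,750 zł
  104,500 zł × 39% = 40,755 zł
  → 87,755 zł

87,755 zł > 45,660 zł, so the regular income tax governs.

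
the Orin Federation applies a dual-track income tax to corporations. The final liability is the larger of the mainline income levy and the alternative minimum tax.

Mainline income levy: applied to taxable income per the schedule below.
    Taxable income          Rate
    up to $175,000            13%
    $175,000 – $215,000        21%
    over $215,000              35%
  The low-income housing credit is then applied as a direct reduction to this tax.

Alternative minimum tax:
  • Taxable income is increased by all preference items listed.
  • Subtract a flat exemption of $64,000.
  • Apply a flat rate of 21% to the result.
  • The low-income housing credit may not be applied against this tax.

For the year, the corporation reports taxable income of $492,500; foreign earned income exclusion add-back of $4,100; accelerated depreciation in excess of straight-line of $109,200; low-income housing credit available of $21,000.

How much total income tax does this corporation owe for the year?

Alternative minimum tax:
  Adjusted income: $492,500 + $4,100 + $109,200 = $605,800
  Less exemption $64,000 → base $541,800
  $541,800 × 21% = $113,778

Mainline income levy:
  $175,000 × 13% = $22,750
  $40,000 × 21% = $8,400
  $277,500 × 35% = $97,125
  → $128,275
  Less low-income housing credit $21,000 → $107,275

$113,778 > $107,275, so the alternative minimum tax is the binding amount.

$113,778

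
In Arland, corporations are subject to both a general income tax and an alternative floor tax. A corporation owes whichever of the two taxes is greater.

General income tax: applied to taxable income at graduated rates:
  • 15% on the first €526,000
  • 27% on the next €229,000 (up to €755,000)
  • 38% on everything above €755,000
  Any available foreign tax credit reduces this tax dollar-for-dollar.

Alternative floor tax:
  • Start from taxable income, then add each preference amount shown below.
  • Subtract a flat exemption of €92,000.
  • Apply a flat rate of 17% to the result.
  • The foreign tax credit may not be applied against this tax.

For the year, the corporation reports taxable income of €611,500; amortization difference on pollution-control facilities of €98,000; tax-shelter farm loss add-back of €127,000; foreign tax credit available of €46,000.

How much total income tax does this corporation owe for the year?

General income tax:
  €526,000 × 15% = €78,900
  €85,500 × 27% = €23,085
  → €101,985
  Less foreign tax credit €46,000 → €55,985

Alternative floor tax:
  Adjusted income: €611,500 + €98,000 + €127,000 = €836,500
  Less exemption €92,000 → base €744,500
  €744,500 × 17% = €126,565

€126,565 > €55,985, so the alternative floor tax is the binding amount.

€126,565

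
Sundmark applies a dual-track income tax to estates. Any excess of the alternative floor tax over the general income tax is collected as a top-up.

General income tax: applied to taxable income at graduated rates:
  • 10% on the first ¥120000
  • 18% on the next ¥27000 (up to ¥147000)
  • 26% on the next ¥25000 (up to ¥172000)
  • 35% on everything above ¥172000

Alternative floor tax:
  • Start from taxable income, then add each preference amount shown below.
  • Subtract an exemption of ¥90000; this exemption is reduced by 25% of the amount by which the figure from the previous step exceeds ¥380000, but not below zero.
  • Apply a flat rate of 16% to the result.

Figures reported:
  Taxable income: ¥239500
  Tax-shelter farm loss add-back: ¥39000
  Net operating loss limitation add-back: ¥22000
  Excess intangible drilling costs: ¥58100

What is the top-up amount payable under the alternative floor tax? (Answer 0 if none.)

¥0

General income tax:
  ¥120000 × 10% = ¥12000
  ¥27000 × 18% = ¥4860
  ¥25000 × 26% = ¥6500
  ¥67500 × 35% = ¥23625
  → ¥46985

Alternative floor tax:
  Adjusted income: ¥239500 + ¥39000 + ¥22000 + ¥58100 = ¥358600
  Exemption: ¥358600 ≤ ¥380000, so full ¥90000 applies
  Base: ¥358600 − ¥90000 = ¥268600
  ¥268600 × 16% = ¥42976

¥42976 ≤ ¥46985, so no add-on is due.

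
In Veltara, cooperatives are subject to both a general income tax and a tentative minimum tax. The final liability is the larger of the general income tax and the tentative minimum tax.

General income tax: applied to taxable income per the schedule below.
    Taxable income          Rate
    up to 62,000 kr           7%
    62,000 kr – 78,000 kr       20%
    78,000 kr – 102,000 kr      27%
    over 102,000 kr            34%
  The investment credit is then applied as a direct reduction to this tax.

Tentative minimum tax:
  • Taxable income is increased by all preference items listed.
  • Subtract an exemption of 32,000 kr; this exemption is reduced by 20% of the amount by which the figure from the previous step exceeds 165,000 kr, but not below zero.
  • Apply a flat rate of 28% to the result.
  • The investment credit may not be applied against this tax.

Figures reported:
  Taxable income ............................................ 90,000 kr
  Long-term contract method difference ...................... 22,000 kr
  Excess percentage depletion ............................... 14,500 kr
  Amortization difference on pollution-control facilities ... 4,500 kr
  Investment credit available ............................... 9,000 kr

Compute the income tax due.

27,720 kr

General income tax:
  62,000 kr × 7% = 4,340 kr
  16,000 kr × 20% = 3,200 kr
  12,000 kr × 27% = 3,240 kr
  → 10,780 kr
  Less investment credit 9,000 kr → 1,780 kr

Tentative minimum tax:
  Adjusted income: 90,000 kr + 22,000 kr + 14,500 kr + 4,500 kr = 131,000 kr
  Exemption: 131,000 kr ≤ 165,000 kr, so full 32,000 kr applies
  Base: 131,000 kr − 32,000 kr = 99,000 kr
  99,000 kr × 28% = 27,720 kr

27,720 kr > 1,780 kr, so the tentative minimum tax is the binding amount.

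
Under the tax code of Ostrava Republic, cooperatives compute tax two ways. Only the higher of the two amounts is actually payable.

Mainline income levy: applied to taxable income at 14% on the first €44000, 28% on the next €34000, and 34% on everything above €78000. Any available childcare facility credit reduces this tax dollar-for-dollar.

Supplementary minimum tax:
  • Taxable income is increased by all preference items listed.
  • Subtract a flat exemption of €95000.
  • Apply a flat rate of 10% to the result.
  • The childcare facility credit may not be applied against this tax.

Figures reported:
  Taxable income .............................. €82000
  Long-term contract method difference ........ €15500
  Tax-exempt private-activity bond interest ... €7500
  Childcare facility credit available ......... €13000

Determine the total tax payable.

€4040

Supplementary minimum tax:
  Adjusted income: €82000 + €15500 + €7500 = €105000
  Less exemption €95000 → base €10000
  €10000 × 10% = €1000

Mainline income levy:
  €44000 × 14% = €6160
  €34000 × 28% = €9520
  €4000 × 34% = €1360
  → €17040
  Less childcare facility credit €13000 → €4040

€4040 > €1000, so the mainline income levy governs.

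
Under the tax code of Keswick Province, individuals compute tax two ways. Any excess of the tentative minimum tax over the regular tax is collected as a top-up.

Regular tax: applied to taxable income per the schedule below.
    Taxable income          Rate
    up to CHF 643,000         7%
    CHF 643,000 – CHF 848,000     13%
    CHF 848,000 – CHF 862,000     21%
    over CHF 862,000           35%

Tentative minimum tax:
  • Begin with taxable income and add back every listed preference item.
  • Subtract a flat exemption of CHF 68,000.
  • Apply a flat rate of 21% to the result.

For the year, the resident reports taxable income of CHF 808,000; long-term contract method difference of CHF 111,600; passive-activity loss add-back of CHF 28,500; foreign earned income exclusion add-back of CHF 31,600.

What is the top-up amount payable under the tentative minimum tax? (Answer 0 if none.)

Tentative minimum tax:
  Adjusted income: CHF 808,000 + CHF 111,600 + CHF 28,500 + CHF 31,600 = CHF 979,700
  Less exemption CHF 68,000 → base CHF 911,700
  CHF 911,700 × 21% = CHF 191,457

Regular tax:
  CHF 643,000 × 7% = CHF 45,010
  CHF 165,000 × 13% = CHF 21,450
  → CHF 66,460

Excess of tentative minimum tax over regular tax: CHF 191,457 − CHF 66,460 = CHF 124,997.

CHF 124,997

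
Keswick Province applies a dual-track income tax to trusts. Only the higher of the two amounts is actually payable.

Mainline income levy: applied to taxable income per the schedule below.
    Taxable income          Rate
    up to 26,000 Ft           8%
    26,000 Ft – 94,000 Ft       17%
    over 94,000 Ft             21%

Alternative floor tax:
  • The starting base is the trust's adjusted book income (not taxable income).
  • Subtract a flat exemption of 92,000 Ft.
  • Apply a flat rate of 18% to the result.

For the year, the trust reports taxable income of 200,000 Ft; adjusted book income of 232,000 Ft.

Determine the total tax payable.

Mainline income levy:
  26,000 Ft × 8% = 2,080 Ft
  68,000 Ft × 17% = 11,560 Ft
  106,000 Ft × 21% = 22,260 Ft
  → 35,900 Ft

Alternative floor tax:
  Base (adjusted book income): 232,000 Ft
  Less exemption 92,000 Ft → base 140,000 Ft
  140,000 Ft × 18% = 25,200 Ft

35,900 Ft > 25,200 Ft, so the mainline income levy governs.

35,900 Ft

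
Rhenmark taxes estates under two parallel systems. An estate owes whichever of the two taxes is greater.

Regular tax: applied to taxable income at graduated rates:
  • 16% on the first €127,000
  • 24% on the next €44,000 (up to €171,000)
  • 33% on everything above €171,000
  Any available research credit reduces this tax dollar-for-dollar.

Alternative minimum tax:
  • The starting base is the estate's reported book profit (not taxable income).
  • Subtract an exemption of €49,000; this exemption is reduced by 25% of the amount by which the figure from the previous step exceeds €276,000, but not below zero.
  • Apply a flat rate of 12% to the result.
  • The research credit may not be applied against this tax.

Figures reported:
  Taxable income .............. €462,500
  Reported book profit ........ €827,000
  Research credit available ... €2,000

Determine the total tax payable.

€125,075

Alternative minimum tax:
  Base (reported book profit): €827,000
  Exemption: 25% × (€827,000 − €276,000) = €137,750 ≥ €49,000, so the exemption is fully phased out
  Base: €827,000 − €0 = €827,000
  €827,000 × 12% = €99,240

Regular tax:
  €127,000 × 16% = €20,320
  €44,000 × 24% = €10,560
  €291,500 × 33% = €96,195
  → €127,075
  Less research credit €2,000 → €125,075

€125,075 > €99,240, so the regular tax governs.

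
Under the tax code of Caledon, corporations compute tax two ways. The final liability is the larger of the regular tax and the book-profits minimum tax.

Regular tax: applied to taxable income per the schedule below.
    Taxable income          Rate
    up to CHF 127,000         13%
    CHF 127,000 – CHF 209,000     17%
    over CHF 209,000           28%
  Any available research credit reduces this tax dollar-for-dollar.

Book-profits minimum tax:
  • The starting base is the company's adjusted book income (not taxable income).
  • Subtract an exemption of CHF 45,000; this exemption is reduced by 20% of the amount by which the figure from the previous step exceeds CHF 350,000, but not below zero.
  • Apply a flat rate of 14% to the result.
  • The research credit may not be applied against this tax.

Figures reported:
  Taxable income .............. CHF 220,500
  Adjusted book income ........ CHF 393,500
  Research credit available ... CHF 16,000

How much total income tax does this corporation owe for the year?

Regular tax:
  CHF 127,000 × 13% = CHF 16,510
  CHF 82,000 × 17% = CHF 13,940
  CHF 11,500 × 28% = CHF 3,220
  → CHF 33,670
  Less research credit CHF 16,000 → CHF 17,670

Book-profits minimum tax:
  Base (adjusted book income): CHF 393,500
  Exemption: CHF 45,000 − 20% × (CHF 393,500 − CHF 350,000) = CHF 45,000 − CHF 8,700 = CHF 36,300
  Base: CHF 393,500 − CHF 36,300 = CHF 357,200
  CHF 357,200 × 14% = CHF 50,008

CHF 50,008 > CHF 17,670, so the book-profits minimum tax is the binding amount.

CHF 50,008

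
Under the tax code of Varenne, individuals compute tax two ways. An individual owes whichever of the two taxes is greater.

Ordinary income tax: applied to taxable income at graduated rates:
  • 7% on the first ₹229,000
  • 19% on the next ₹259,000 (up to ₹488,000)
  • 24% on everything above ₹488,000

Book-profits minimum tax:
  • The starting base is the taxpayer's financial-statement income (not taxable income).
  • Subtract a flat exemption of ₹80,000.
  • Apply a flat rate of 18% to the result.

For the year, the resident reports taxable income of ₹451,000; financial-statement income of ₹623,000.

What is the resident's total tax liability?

Ordinary income tax:
  ₹229,000 × 7% = ₹16,030
  ₹222,000 × 19% = ₹42,180
  → ₹58,210

Book-profits minimum tax:
  Base (financial-statement income): ₹623,000
  Less exemption ₹80,000 → base ₹543,000
  ₹543,000 × 18% = ₹97,740

₹97,740 > ₹58,210, so the book-profits minimum tax is the binding amount.

₹97,740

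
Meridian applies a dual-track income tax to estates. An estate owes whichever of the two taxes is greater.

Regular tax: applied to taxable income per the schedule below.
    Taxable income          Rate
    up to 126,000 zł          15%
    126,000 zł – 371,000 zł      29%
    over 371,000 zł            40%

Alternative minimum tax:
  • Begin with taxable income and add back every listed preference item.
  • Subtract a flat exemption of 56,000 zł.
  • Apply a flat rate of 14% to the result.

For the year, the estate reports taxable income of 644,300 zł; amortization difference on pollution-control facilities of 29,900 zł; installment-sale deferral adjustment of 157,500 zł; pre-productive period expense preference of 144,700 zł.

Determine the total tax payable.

199,270 zł

Alternative minimum tax:
  Adjusted income: 644,300 zł + 29,900 zł + 157,500 zł + 144,700 zł = 976,400 zł
  Less exemption 56,000 zł → base 920,400 zł
  920,400 zł × 14% = 128,856 zł

Regular tax:
  126,000 zł × 15% = 18,900 zł
  245,000 zł × 29% = 71,050 zł
  273,300 zł × 40% = 109,320 zł
  → 199,270 zł

199,270 zł > 128,856 zł, so the regular tax governs.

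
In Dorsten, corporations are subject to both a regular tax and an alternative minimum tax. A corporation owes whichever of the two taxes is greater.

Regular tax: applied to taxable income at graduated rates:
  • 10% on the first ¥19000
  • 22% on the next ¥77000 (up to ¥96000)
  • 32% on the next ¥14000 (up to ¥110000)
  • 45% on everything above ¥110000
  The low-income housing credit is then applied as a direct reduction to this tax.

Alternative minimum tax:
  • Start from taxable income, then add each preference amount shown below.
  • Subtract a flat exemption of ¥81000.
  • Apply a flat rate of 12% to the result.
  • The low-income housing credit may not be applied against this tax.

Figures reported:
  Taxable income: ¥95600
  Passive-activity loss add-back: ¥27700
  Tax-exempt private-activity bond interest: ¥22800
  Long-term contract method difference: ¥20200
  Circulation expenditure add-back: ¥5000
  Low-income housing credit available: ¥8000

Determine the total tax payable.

Alternative minimum tax:
  Adjusted income: ¥95600 + ¥27700 + ¥22800 + ¥20200 + ¥5000 = ¥171300
  Less exemption ¥81000 → base ¥90300
  ¥90300 × 12% = ¥10836

Regular tax:
  ¥19000 × 10% = ¥1900
  ¥76600 × 22% = ¥16852
  → ¥18752
  Less low-income housing credit ¥8000 → ¥10752

¥10836 > ¥10752, so the alternative minimum tax is the binding amount.

¥10836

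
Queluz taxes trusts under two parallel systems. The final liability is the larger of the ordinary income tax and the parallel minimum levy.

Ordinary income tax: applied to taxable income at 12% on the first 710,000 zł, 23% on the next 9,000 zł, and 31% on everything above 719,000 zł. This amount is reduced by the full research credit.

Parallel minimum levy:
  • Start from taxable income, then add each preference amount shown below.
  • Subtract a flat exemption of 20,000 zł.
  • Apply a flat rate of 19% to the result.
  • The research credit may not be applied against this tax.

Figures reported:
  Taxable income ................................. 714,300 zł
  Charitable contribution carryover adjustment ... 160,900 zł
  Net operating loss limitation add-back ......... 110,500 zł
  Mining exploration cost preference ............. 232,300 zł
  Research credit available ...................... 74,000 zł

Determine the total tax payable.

Parallel minimum levy:
  Adjusted income: 714,300 zł + 160,900 zł + 110,500 zł + 232,300 zł = 1,218,000 zł
  Less exemption 20,000 zł → base 1,198,000 zł
  1,198,000 zł × 19% = 227,620 zł

Ordinary income tax:
  710,000 zł × 12% = 85,200 zł
  4,300 zł × 23% = 989 zł
  → 86,189 zł
  Less research credit 74,000 zł → 12,189 zł

227,620 zł > 12,189 zł, so the parallel minimum levy is the binding amount.

227,620 zł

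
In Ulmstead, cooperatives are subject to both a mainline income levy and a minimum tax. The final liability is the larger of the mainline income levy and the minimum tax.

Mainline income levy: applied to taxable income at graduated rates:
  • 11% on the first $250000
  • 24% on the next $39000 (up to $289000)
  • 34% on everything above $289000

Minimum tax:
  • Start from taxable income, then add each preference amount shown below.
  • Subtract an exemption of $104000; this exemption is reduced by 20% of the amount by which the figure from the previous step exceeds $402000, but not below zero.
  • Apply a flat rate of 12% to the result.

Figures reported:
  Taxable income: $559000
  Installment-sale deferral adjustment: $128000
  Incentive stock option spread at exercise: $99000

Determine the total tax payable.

Minimum tax:
  Adjusted income: $559000 + $128000 + $99000 = $786000
  Exemption: $104000 − 20% × ($786000 − $402000) = $104000 − $76800 = $27200
  Base: $786000 − $27200 = $758800
  $758800 × 12% = $91056

Mainline income levy:
  $250000 × 11% = $27500
  $39000 × 24% = $9360
  $270000 × 34% = $91800
  → $128660

$128660 > $91056, so the mainline income levy governs.

$128660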